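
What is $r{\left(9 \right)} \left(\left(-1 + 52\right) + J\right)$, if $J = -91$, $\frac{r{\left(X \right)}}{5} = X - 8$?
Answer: $-200$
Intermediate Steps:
$r{\left(X \right)} = -40 + 5 X$ ($r{\left(X \right)} = 5 \left(X - 8\right) = 5 \left(-8 + X\right) = -40 + 5 X$)
$r{\left(9 \right)} \left(\left(-1 + 52\right) + J\right) = \left(-40 + 5 \cdot 9\right) \left(\left(-1 + 52\right) - 91\right) = \left(-40 + 45\right) \left(51 - 91\right) = 5 \left(-40\right) = -200$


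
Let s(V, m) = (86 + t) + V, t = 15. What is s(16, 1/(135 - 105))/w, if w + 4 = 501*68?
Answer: 117/34064 ≈ 0.0034347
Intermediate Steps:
s(V, m) = 101 + V (s(V, m) = (86 + 15) + V = 101 + V)
w = 34064 (w = -4 + 501*68 = -4 + 34068 = 34064)
s(16, 1/(135 - 105))/w = (101 + 16)/34064 = 117*(1/34064) = 117/34064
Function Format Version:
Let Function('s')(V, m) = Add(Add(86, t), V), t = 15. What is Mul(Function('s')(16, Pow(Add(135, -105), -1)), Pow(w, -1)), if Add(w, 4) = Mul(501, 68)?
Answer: Rational(117, 34064) ≈ 0.0034347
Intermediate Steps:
Function('s')(V, m) = Add(101, V) (Function('s')(V, m) = Add(Add(86, 15), V) = Add(101, V))
w = 34064 (w = Add(-4, Mul(501, 68)) = Add(-4, 34068) = 34064)
Mul(Function('s')(16, Pow(Add(135, -105), -1)), Pow(w, -1)) = Mul(Add(101, 16), Pow(34064, -1)) = Mul(117, Rational(1, 34064)) = Rational(117, 34064)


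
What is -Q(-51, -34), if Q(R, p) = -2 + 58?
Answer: -56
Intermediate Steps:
Q(R, p) = 56
-Q(-51, -34) = -1*56 = -56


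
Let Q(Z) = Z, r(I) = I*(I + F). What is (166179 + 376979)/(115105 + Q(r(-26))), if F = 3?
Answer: 77594/16529 ≈ 4.6944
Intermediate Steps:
r(I) = I*(3 + I) (r(I) = I*(I + 3) = I*(3 + I))
(166179 + 376979)/(115105 + Q(r(-26))) = (166179 + 376979)/(115105 - 26*(3 - 26)) = 543158/(115105 - 26*(-23)) = 543158/(115105 + 598) = 543158/115703 = 543158*(1/115703) = 77594/16529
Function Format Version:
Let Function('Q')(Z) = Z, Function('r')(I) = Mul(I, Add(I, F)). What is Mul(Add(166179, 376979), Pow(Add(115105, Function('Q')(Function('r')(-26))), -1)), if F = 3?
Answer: Rational(77594, 16529) ≈ 4.6944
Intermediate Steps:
Function('r')(I) = Mul(I, Add(3, I)) (Function('r')(I) = Mul(I, Add(I, 3)) = Mul(I, Add(3, I)))
Mul(Add(166179, 376979), Pow(Add(115105, Function('Q')(Function('r')(-26))), -1)) = Mul(Add(166179, 376979), Pow(Add(115105, Mul(-26, Add(3, -26))), -1)) = Mul(543158, Pow(Add(115105, Mul(-26, -23)), -1)) = Mul(543158, Pow(Add(115105, 598), -1)) = Mul(543158, Pow(115703, -1)) = Mul(543158, Rational(1, 115703)) = Rational(77594, 16529)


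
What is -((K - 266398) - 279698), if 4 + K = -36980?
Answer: 583080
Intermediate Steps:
K = -36984 (K = -4 - 36980 = -36984)
-((K - 266398) - 279698) = -((-36984 - 266398) - 279698) = -(-303382 - 279698) = -1*(-583080) = 583080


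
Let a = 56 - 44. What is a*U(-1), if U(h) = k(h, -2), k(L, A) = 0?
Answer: 0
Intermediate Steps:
U(h) = 0
a = 12
a*U(-1) = 12*0 = 0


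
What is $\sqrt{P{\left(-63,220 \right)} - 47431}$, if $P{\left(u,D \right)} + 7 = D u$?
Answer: $i \sqrt{61298} \approx 247.58 i$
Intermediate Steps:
$P{\left(u,D \right)} = -7 + D u$
$\sqrt{P{\left(-63,220 \right)} - 47431} = \sqrt{\left(-7 + 220 \left(-63\right)\right) - 47431} = \sqrt{\left(-7 - 13860\right) - 47431} = \sqrt{-13867 - 47431} = \sqrt{-61298} = i \sqrt{61298}$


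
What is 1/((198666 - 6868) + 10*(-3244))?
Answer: 1/159358 ≈ 6.2752e-6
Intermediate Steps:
1/((198666 - 6868) + 10*(-3244)) = 1/(191798 - 32440) = 1/159358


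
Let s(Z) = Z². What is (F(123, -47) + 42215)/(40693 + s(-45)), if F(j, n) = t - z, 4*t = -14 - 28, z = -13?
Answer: 6495/6572 ≈ 0.98828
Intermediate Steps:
t = -21/2 (t = (-14 - 28)/4 = (¼)*(-42) = -21/2 ≈ -10.500)
F(j, n) = 5/2 (F(j, n) = -21/2 - 1*(-13) = -21/2 + 13 = 5/2)
(F(123, -47) + 42215)/(40693 + s(-45)) = (5/2 + 42215)/(40693 + (-45)²) = 84435/(2*(40693 + 2025)) = (84435/2)/42718 = (84435/2)*(1/42718) = 6495/6572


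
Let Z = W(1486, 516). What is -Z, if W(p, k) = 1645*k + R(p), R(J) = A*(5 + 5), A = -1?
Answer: -848810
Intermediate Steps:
R(J) = -10 (R(J) = -(5 + 5) = -1*10 = -10)
W(p, k) = -10 + 1645*k (W(p, k) = 1645*k - 10 = -10 + 1645*k)
Z = 848810 (Z = -10 + 1645*516 = -10 + 848820 = 848810)
-Z = -1*848810 = -848810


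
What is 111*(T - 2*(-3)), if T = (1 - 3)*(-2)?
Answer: 1110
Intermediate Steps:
T = 4 (T = -2*(-2) = 4)
111*(T - 2*(-3)) = 111*(4 - 2*(-3)) = 111*(4 + 6) = 111*10 = 1110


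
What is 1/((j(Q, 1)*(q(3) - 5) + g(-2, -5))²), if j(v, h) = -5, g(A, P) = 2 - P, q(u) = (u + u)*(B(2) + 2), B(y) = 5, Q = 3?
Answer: 1/31684 ≈ 3.1562e-5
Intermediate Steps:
q(u) = 14*u (q(u) = (u + u)*(5 + 2) = (2*u)*7 = 14*u)
1/((j(Q, 1)*(q(3) - 5) + g(-2, -5))²) = 1/((-5*(14*3 - 5) + (2 - 1*(-5)))²) = 1/((-5*(42 - 5) + (2 + 5))²) = 1/((-5*37 + 7)²) = 1/((-185 + 7)²) = 1/((-178)²) = 1/31684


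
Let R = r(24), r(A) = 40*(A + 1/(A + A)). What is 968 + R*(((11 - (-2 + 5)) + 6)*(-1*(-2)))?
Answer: 83614/3 ≈ 27871.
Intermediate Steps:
r(A) = 20/A + 40*A (r(A) = 40*(A + 1/(2*A)) = 20/A + 40*A)
R = 5765/6 (R = 20/24 + 40*24 = 20*(1/24) + 960 = 5/6 + 960 = 5765/6 ≈ 960.83)
968 + R*(((11 - (-2 + 5)) + 6)*(-1*(-2))) = 968 + 5765*(((11 - (-2 + 5)) + 6)*(-1*(-2)))/6 = 968 + 5765*(((11 - 1*3) + 6)*2)/6 = 968 + 5765*(((11 - 3) + 6)*2)/6 = 968 + 5765*((8 + 6)*2)/6 = 968 + 5765*(14*2)/6 = 968 + (5765/6)*28 = 968 + 80710/3 = 83614/3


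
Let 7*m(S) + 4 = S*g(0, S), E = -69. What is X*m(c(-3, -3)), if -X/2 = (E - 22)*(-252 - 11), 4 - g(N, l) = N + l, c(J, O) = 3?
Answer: 6838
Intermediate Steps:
g(N, l) = 4 - N - l (g(N, l) = 4 - (N + l) = 4 + (-N - l) = 4 - N - l)
X = -47866 (X = -2*(-69 - 22)*(-252 - 11) = -(-182)*(-263) = -2*23933 = -47866)
m(S) = -4/7 + S*(4 - S)/7 (m(S) = -4/7 + (S*(4 - 1*0 - S))/7 = -4/7 + (S*(4 + 0 - S))/7 = -4/7 + (S*(4 - S))/7 = -4/7 + S*(4 - S)/7)
X*m(c(-3, -3)) = -47866*(-4/7 - ⅐*3*(-4 + 3)) = -47866*(-4/7 - ⅐*3*(-1)) = -47866*(-4/7 + 3/7) = -47866*(-⅐) = 6838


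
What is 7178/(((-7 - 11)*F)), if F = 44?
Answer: -3589/396 ≈ -9.0631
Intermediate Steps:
7178/(((-7 - 11)*F)) = 7178/(((-7 - 11)*44)) = 7178/((-18*44)) = 7178/(-792) = 7178*(-1/792) = -3589/396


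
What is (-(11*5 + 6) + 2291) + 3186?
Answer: 5416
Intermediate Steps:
(-(11*5 + 6) + 2291) + 3186 = (-(55 + 6) + 2291) + 3186 = (-1*61 + 2291) + 3186 = (-61 + 2291) + 3186 = 2230 + 3186 = 5416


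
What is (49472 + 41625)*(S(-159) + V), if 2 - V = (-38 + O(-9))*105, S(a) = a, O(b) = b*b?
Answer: -425605184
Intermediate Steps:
O(b) = b**2
V = -4513 (V = 2 - (-38 + (-9)**2)*105 = 2 - (-38 + 81)*105 = 2 - 43*105 = 2 - 1*4515 = 2 - 4515 = -4513)
(49472 + 41625)*(S(-159) + V) = (49472 + 41625)*(-159 - 4513) = 91097*(-4672) = -425605184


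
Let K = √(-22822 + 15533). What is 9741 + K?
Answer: 9741 + I*√7289 ≈ 9741.0 + 85.376*I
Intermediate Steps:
K = I*√7289 (K = √(-7289) = I*√7289 ≈ 85.376*I)
9741 + K = 9741 + I*√7289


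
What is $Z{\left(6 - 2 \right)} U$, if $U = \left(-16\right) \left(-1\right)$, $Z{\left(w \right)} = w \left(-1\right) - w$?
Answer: $-128$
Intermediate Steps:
$Z{\left(w \right)} = - 2 w$ ($Z{\left(w \right)} = - w - w = - 2 w$)
$U = 16$
$Z{\left(6 - 2 \right)} U = - 2 \left(6 - 2\right) 16 = \left(-2\right) 4 \cdot 16 = \left(-8\right) 16 = -128$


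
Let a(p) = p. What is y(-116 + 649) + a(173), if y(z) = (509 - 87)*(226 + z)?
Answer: 320471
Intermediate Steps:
y(z) = 95372 + 422*z (y(z) = 422*(226 + z) = 95372 + 422*z)
y(-116 + 649) + a(173) = (95372 + 422*(-116 + 649)) + 173 = (95372 + 422*533) + 173 = (95372 + 224926) + 173 = 320298 + 173 = 320471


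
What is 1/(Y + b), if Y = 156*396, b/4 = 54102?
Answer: 1/278184 ≈ 3.5947e-6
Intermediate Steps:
b = 216408 (b = 4*54102 = 216408)
Y = 61776
1/(Y + b) = 1/(61776 + 216408) = 1/278184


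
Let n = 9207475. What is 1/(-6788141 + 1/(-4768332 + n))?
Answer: -4439143/30133528603162 ≈ -1.4732e-7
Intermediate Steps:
1/(-6788141 + 1/(-4768332 + n)) = 1/(-6788141 + 1/(-4768332 + 9207475)) = 1/(-6788141 + 1/4439143) = 1/(-30133528603162/4439143) = -4439143/30133528603162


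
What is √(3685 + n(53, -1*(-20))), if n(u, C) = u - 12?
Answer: 9*√46 ≈ 61.041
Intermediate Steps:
n(u, C) = -12 + u
√(3685 + n(53, -1*(-20))) = √(3685 + (-12 + 53)) = √(3685 + 41) = √3726 = 9*√46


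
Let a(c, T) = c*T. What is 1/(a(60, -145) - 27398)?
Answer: -1/36098 ≈ -2.7702e-5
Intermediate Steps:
a(c, T) = T*c
1/(a(60, -145) - 27398) = 1/(-145*60 - 27398) = 1/(-8700 - 27398) = 1/(-36098) = -1/36098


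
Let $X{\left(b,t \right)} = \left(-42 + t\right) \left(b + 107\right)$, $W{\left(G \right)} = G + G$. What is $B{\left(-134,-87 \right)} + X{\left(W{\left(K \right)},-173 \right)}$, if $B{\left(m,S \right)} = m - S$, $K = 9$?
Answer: $-26922$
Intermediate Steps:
$W{\left(G \right)} = 2 G$
$X{\left(b,t \right)} = \left(-42 + t\right) \left(107 + b\right)$
$B{\left(-134,-87 \right)} + X{\left(W{\left(K \right)},-173 \right)} = \left(-134 - -87\right) + \left(-4494 - 42 \cdot 2 \cdot 9 + 107 \left(-173\right) + 2 \cdot 9 \left(-173\right)\right) = \left(-134 + 87\right) - 26875 = -47 - 26875 = -26922$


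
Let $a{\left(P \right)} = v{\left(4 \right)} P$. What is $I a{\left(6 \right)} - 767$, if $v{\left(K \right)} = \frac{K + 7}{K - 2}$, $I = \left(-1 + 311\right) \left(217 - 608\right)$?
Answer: $-4000697$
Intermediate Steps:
$I = -121210$ ($I = 310 \left(-391\right) = -121210$)
$v{\left(K \right)} = \frac{7 + K}{-2 + K}$
$a{\left(P \right)} = \frac{11 P}{2}$ ($a{\left(P \right)} = \frac{7 + 4}{-2 + 4} P = \frac{1}{2} \cdot 11 P = \frac{11 P}{2}$)
$I a{\left(6 \right)} - 767 = - 121210 \cdot \frac{11}{2} \cdot 6 - 767 = \left(-121210\right) 33 - 767 = -3999930 - 767 = -4000697$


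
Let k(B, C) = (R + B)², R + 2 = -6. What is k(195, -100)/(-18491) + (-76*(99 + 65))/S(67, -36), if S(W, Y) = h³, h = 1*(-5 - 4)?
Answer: 18634493/1225449 ≈ 15.206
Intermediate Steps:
R = -8 (R = -2 - 6 = -8)
h = -9 (h = 1*(-9) = -9)
k(B, C) = (-8 + B)²
S(W, Y) = -729 (S(W, Y) = (-9)³ = -729)
k(195, -100)/(-18491) + (-76*(99 + 65))/S(67, -36) = (-8 + 195)²/(-18491) - 76*(99 + 65)/(-729) = 187²*(-1/18491) - 76*164*(-1/729) = 34969*(-1/18491) - 12464*(-1/729) = -3179/1681 + 12464/729 = 18634493/1225449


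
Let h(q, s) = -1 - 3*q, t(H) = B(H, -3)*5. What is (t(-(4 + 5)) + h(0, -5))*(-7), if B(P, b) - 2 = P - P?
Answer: -63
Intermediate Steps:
B(P, b) = 2 (B(P, b) = 2 + (P - P) = 2 + 0 = 2)
t(H) = 10 (t(H) = 2*5 = 10)
(t(-(4 + 5)) + h(0, -5))*(-7) = (10 + (-1 - 3*0))*(-7) = (10 + (-1 + 0))*(-7) = (10 - 1)*(-7) = 9*(-7) = -63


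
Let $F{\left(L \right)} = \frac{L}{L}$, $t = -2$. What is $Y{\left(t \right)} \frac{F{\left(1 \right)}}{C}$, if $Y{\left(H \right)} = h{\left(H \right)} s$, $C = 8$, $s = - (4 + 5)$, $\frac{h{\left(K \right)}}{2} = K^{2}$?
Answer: $-9$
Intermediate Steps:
$h{\left(K \right)} = 2 K^{2}$
$s = -9$ ($s = \left(-1\right) 9 = -9$)
$F{\left(L \right)} = 1$
$Y{\left(H \right)} = - 18 H^{2}$ ($Y{\left(H \right)} = 2 H^{2} \left(-9\right) = - 18 H^{2}$)
$Y{\left(t \right)} \frac{F{\left(1 \right)}}{C} = - 18 \left(-2\right)^{2} \cdot 1 \cdot \frac{1}{8} = \left(-18\right) 4 \cdot 1 \cdot \frac{1}{8} = \left(-72\right) \frac{1}{8} = -9$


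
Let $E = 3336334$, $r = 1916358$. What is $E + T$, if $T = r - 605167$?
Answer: $4647525$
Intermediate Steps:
$T = 1311191$ ($T = 1916358 - 605167 = 1311191$)
$E + T = 3336334 + 1311191 = 4647525$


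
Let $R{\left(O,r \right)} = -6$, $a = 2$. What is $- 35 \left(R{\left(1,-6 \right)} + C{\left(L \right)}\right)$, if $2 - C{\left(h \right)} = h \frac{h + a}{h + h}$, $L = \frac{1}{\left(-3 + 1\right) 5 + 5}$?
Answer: $\frac{343}{2} \approx 171.5$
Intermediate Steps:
$L = - \frac{1}{5}$ ($L = \frac{1}{\left(-2\right) 5 + 5} = \frac{1}{-10 + 5} = \frac{1}{-5} = - \frac{1}{5} \approx -0.2$)
$C{\left(h \right)} = 1 - \frac{h}{2}$ ($C{\left(h \right)} = 2 - h \frac{h + 2}{h + h} = 2 - h \frac{2 + h}{2 h} = 2 - \left(1 + \frac{h}{2}\right) = 1 - \frac{h}{2}$)
$- 35 \left(R{\left(1,-6 \right)} + C{\left(L \right)}\right) = - 35 \left(-6 + \left(1 - - \frac{1}{10}\right)\right) = - 35 \left(-6 + \left(1 + \frac{1}{10}\right)\right) = - 35 \left(-6 + \frac{11}{10}\right) = \left(-35\right) \left(- \frac{49}{10}\right) = \frac{343}{2}$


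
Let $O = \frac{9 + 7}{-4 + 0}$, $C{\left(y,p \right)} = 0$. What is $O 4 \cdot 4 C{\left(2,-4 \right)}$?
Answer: $0$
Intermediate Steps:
$O = -4$ ($O = \frac{16}{-4} = 16 \left(- \frac{1}{4}\right) = -4$)
$O 4 \cdot 4 C{\left(2,-4 \right)} = - 4 \cdot 4 \cdot 4 \cdot 0 = \left(-4\right) 16 \cdot 0 = \left(-64\right) 0 = 0$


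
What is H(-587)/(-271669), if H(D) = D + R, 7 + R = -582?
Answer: 1176/271669 ≈ 0.0043288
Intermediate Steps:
R = -589 (R = -7 - 582 = -589)
H(D) = -589 + D (H(D) = D - 589 = -589 + D)
H(-587)/(-271669) = (-589 - 587)/(-271669) = -1176*(-1/271669) = 1176/271669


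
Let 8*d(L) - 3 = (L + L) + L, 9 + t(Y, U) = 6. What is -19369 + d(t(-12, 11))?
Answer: -77479/4 ≈ -19370.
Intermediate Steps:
t(Y, U) = -3 (t(Y, U) = -9 + 6 = -3)
d(L) = 3/8 + 3*L/8 (d(L) = 3/8 + ((L + L) + L)/8 = 3/8 + (2*L + L)/8 = 3/8 + (3*L)/8 = 3/8 + 3*L/8)
-19369 + d(t(-12, 11)) = -19369 + (3/8 + (3/8)*(-3)) = -19369 + (3/8 - 9/8) = -19369 - 3/4 = -77479/4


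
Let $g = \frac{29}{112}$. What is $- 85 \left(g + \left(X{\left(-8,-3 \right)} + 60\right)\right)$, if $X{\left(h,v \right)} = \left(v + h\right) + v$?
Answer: $- \frac{440385}{112} \approx -3932.0$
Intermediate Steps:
$g = \frac{29}{112}$ ($g = 29 \cdot \frac{1}{112} = \frac{29}{112} \approx 0.25893$)
$X{\left(h,v \right)} = h + 2 v$ ($X{\left(h,v \right)} = \left(h + v\right) + v = h + 2 v$)
$- 85 \left(g + \left(X{\left(-8,-3 \right)} + 60\right)\right) = - 85 \left(\frac{29}{112} + \left(\left(-8 + 2 \left(-3\right)\right) + 60\right)\right) = - 85 \left(\frac{29}{112} + \left(\left(-8 - 6\right) + 60\right)\right) = - 85 \left(\frac{29}{112} + \left(-14 + 60\right)\right) = - 85 \left(\frac{29}{112} + 46\right) = \left(-85\right) \frac{5181}{112} = - \frac{440385}{112}$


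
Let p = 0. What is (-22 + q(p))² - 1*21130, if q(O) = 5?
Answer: -20841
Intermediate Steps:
(-22 + q(p))² - 1*21130 = (-22 + 5)² - 1*21130 = (-17)² - 21130 = 289 - 21130 = -20841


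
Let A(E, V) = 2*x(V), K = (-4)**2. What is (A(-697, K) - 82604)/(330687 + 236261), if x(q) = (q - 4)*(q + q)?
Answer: -499/3457 ≈ -0.14434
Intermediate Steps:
K = 16
x(q) = 2*q*(-4 + q) (x(q) = (-4 + q)*(2*q) = 2*q*(-4 + q))
A(E, V) = 4*V*(-4 + V) (A(E, V) = 2*(2*V*(-4 + V)) = 4*V*(-4 + V))
(A(-697, K) - 82604)/(330687 + 236261) = (4*16*(-4 + 16) - 82604)/(330687 + 236261) = (4*16*12 - 82604)/566948 = (768 - 82604)*(1/566948) = -81836*1/566948 = -499/3457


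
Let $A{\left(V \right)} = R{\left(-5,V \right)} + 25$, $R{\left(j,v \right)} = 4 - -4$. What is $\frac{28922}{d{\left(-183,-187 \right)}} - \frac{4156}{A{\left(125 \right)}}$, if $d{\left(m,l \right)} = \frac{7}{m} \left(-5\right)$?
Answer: $\frac{174514498}{1155} \approx 1.5109 \cdot 10^{5}$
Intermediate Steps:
$R{\left(j,v \right)} = 8$ ($R{\left(j,v \right)} = 4 + 4 = 8$)
$A{\left(V \right)} = 33$ ($A{\left(V \right)} = 8 + 25 = 33$)
$d{\left(m,l \right)} = - \frac{35}{m}$
$\frac{28922}{d{\left(-183,-187 \right)}} - \frac{4156}{A{\left(125 \right)}} = \frac{28922}{\left(-35\right) \frac{1}{-183}} - \frac{4156}{33} = \frac{28922}{\left(-35\right) \left(- \frac{1}{183}\right)} - \frac{4156}{33} = \frac{28922}{\frac{35}{183}} - \frac{4156}{33} = 28922 \cdot \frac{183}{35} - \frac{4156}{33} = \frac{5292726}{35} - \frac{4156}{33} = \frac{174514498}{1155}$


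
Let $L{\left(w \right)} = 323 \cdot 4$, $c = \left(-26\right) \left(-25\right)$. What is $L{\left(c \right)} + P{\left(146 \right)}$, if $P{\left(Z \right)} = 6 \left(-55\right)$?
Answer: $962$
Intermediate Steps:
$P{\left(Z \right)} = -330$
$c = 650$
$L{\left(w \right)} = 1292$
$L{\left(c \right)} + P{\left(146 \right)} = 1292 - 330 = 962$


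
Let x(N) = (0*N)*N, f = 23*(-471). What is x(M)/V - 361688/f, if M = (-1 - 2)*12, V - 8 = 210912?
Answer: 361688/10833 ≈ 33.388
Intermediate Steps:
V = 210920 (V = 8 + 210912 = 210920)
M = -36 (M = -3*12 = -36)
f = -10833
x(N) = 0 (x(N) = 0*N = 0)
x(M)/V - 361688/f = 0/210920 - 361688/(-10833) = 0*(1/210920) - 361688*(-1/10833) = 0 + 361688/10833 = 361688/10833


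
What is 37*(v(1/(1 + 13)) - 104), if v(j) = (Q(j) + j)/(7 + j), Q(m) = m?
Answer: -380878/99 ≈ -3847.3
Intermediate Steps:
v(j) = 2*j/(7 + j) (v(j) = (j + j)/(7 + j) = (2*j)/(7 + j) = 2*j/(7 + j))
37*(v(1/(1 + 13)) - 104) = 37*(2/((1 + 13)*(7 + 1/(1 + 13))) - 104) = 37*(2/(14*(7 + 1/14)) - 104) = 37*(2*(1/14)/(7 + 1/14) - 104) = 37*(2*(1/14)/(99/14) - 104) = 37*(2*(1/14)*(14/99) - 104) = 37*(2/99 - 104) = 37*(-10294/99) = -380878/99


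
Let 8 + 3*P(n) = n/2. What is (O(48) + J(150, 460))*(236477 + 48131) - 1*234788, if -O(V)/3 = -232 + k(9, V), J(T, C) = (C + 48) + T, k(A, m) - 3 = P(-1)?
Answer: 384982140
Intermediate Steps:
P(n) = -8/3 + n/6 (P(n) = -8/3 + (n/2)/3 = -8/3 + n/6)
k(A, m) = 1/6 (k(A, m) = 3 + (-8/3 + (1/6)*(-1)) = 3 + (-8/3 - 1/6) = 3 - 17/6 = 1/6)
J(T, C) = 48 + C + T (J(T, C) = (48 + C) + T = 48 + C + T)
O(V) = 1391/2 (O(V) = -3*(-232 + 1/6) = -3*(-1391/6) = 1391/2)
(O(48) + J(150, 460))*(236477 + 48131) - 1*234788 = (1391/2 + (48 + 460 + 150))*(236477 + 48131) - 1*234788 = (1391/2 + 658)*284608 - 234788 = (2707/2)*284608 - 234788 = 385216928 - 234788 = 384982140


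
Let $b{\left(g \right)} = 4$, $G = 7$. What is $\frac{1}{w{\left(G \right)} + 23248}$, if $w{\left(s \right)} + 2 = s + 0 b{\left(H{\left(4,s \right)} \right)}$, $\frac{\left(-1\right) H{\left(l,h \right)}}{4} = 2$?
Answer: $\frac{1}{23253} \approx 4.3005 \cdot 10^{-5}$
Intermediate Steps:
$H{\left(l,h \right)} = -8$ ($H{\left(l,h \right)} = \left(-4\right) 2 = -8$)
$w{\left(s \right)} = -2 + s$ ($w{\left(s \right)} = -2 + \left(s + 0 \cdot 4\right) = -2 + \left(s + 0\right) = -2 + s$)
$\frac{1}{w{\left(G \right)} + 23248} = \frac{1}{\left(-2 + 7\right) + 23248} = \frac{1}{5 + 23248} = \frac{1}{23253}$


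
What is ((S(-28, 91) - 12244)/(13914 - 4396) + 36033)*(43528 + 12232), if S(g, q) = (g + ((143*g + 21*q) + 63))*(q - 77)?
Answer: 9560638539440/4759 ≈ 2.0090e+9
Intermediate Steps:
S(g, q) = (-77 + q)*(63 + 21*q + 144*g) (S(g, q) = (g + ((21*q + 143*g) + 63))*(-77 + q) = (g + (63 + 21*q + 143*g))*(-77 + q) = (63 + 21*q + 144*g)*(-77 + q) = (-77 + q)*(63 + 21*q + 144*g))
((S(-28, 91) - 12244)/(13914 - 4396) + 36033)*(43528 + 12232) = (((-4851 - 11088*(-28) - 1554*91 + 21*91² + 144*(-28)*91) - 12244)/(13914 - 4396) + 36033)*(43528 + 12232) = (((-4851 + 310464 - 141414 + 21*8281 - 366912) - 12244)/9518 + 36033)*55760 = (((-4851 + 310464 - 141414 + 173901 - 366912) - 12244)*(1/9518) + 36033)*55760 = ((-28812 - 12244)*(1/9518) + 36033)*55760 = (-41056*1/9518 + 36033)*55760 = (-20528/4759 + 36033)*55760 = (171460519/4759)*55760 = 9560638539440/4759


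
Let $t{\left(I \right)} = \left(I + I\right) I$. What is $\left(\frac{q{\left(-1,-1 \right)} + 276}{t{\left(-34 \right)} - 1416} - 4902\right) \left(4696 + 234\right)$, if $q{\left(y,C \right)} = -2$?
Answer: $- \frac{5413038935}{224} \approx -2.4165 \cdot 10^{7}$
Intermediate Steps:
$t{\left(I \right)} = 2 I^{2}$ ($t{\left(I \right)} = 2 I I = 2 I^{2}$)
$\left(\frac{q{\left(-1,-1 \right)} + 276}{t{\left(-34 \right)} - 1416} - 4902\right) \left(4696 + 234\right) = \left(\frac{-2 + 276}{2 \left(-34\right)^{2} - 1416} - 4902\right) \left(4696 + 234\right) = \left(\frac{274}{2 \cdot 1156 - 1416} - 4902\right) 4930 = \left(\frac{274}{2312 - 1416} - 4902\right) 4930 = \left(\frac{274}{896} - 4902\right) 4930 = \left(274 \cdot \frac{1}{896} - 4902\right) 4930 = \left(\frac{137}{448} - 4902\right) 4930 = \left(- \frac{2195959}{448}\right) 4930 = - \frac{5413038935}{224}$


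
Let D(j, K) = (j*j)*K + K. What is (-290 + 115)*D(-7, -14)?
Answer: 122500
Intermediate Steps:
D(j, K) = K + K*j² (D(j, K) = j²*K + K = K*j² + K = K + K*j²)
(-290 + 115)*D(-7, -14) = (-290 + 115)*(-14*(1 + (-7)²)) = -(-2450)*(1 + 49) = -(-2450)*50 = -175*(-700) = 122500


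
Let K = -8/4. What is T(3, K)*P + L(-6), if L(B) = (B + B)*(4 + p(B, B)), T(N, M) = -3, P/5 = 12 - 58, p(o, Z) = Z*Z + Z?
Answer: 282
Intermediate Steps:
p(o, Z) = Z + Z² (p(o, Z) = Z² + Z = Z + Z²)
K = -2 (K = -8*¼ = -2)
P = -230 (P = 5*(12 - 58) = 5*(-46) = -230)
L(B) = 2*B*(4 + B*(1 + B)) (L(B) = (B + B)*(4 + B*(1 + B)) = (2*B)*(4 + B*(1 + B)) = 2*B*(4 + B*(1 + B)))
T(3, K)*P + L(-6) = -3*(-230) + 2*(-6)*(4 - 6*(1 - 6)) = 690 + 2*(-6)*(4 - 6*(-5)) = 690 + 2*(-6)*(4 + 30) = 690 + 2*(-6)*34 = 690 - 408 = 282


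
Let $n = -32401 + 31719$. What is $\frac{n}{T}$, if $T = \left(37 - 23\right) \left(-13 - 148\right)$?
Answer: $\frac{341}{1127} \approx 0.30257$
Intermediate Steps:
$T = -2254$ ($T = \left(37 - 23\right) \left(-161\right) = 14 \left(-161\right) = -2254$)
$n = -682$
$\frac{n}{T} = - \frac{682}{-2254} = \left(-682\right) \left(- \frac{1}{2254}\right) = \frac{341}{1127}$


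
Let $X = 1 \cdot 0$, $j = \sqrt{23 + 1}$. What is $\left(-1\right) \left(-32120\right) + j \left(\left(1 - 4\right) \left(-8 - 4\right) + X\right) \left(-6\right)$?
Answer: $32120 - 432 \sqrt{6} \approx 31062.0$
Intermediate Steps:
$j = 2 \sqrt{6}$ ($j = \sqrt{24} = 2 \sqrt{6} \approx 4.899$)
$X = 0$
$\left(-1\right) \left(-32120\right) + j \left(\left(1 - 4\right) \left(-8 - 4\right) + X\right) \left(-6\right) = \left(-1\right) \left(-32120\right) + 2 \sqrt{6} \left(\left(1 - 4\right) \left(-8 - 4\right) + 0\right) \left(-6\right) = 32120 + 2 \sqrt{6} \left(\left(-3\right) \left(-12\right) + 0\right) \left(-6\right) = 32120 + 2 \sqrt{6} \left(36 + 0\right) \left(-6\right) = 32120 + 2 \sqrt{6} \cdot 36 \left(-6\right) = 32120 + 2 \sqrt{6} \left(-216\right) = 32120 - 432 \sqrt{6}$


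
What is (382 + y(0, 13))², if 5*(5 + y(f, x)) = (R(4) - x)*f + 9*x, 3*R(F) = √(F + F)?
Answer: 4008004/25 ≈ 1.6032e+5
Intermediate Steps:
R(F) = √2*√F/3 (R(F) = √(F + F)/3 = √(2*F)/3 = (√2*√F)/3 = √2*√F/3)
y(f, x) = -5 + 9*x/5 + f*(-x + 2*√2/3)/5 (y(f, x) = -5 + ((√2*√4/3 - x)*f + 9*x)/5 = -5 + (((⅓)*√2*2 - x)*f + 9*x)/5 = -5 + ((2*√2/3 - x)*f + 9*x)/5 = -5 + ((-x + 2*√2/3)*f + 9*x)/5 = -5 + (f*(-x + 2*√2/3) + 9*x)/5 = -5 + (9*x + f*(-x + 2*√2/3))/5 = -5 + (9*x/5 + f*(-x + 2*√2/3)/5) = -5 + 9*x/5 + f*(-x + 2*√2/3)/5)
(382 + y(0, 13))² = (382 + (-5 + (9/5)*13 - ⅕*0*13 + (2/15)*0*√2))² = (382 + (-5 + 117/5 + 0 + 0))² = (382 + 92/5)² = (2002/5)² = 4008004/25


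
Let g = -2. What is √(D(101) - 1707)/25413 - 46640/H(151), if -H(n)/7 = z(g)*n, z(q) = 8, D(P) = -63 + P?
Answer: 5830/1057 + I*√1669/25413 ≈ 5.5156 + 0.0016076*I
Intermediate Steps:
H(n) = -56*n
√(D(101) - 1707)/25413 - 46640/H(151) = √((-63 + 101) - 1707)/25413 - 46640/((-56*151)) = √(38 - 1707)*(1/25413) - 46640/(-8456) = √(-1669)*(1/25413) - 46640*(-1/8456) = (I*√1669)*(1/25413) + 5830/1057 = I*√1669/25413 + 5830/1057 = 5830/1057 + I*√1669/25413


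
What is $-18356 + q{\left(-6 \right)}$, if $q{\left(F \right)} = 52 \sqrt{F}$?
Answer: $-18356 + 52 i \sqrt{6} \approx -18356.0 + 127.37 i$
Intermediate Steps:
$-18356 + q{\left(-6 \right)} = -18356 + 52 \sqrt{-6} = -18356 + 52 i \sqrt{6}$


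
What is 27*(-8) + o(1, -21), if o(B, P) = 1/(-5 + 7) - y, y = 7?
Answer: -445/2 ≈ -222.50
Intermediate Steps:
o(B, P) = -13/2 (o(B, P) = 1/(-5 + 7) - 1*7 = 1/2 - 7 = ½ - 7 = -13/2)
27*(-8) + o(1, -21) = 27*(-8) - 13/2 = -216 - 13/2 = -445/2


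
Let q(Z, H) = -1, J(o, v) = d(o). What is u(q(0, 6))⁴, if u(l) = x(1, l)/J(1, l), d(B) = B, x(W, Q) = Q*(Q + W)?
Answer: 0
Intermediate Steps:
J(o, v) = o
u(l) = l*(1 + l) (u(l) = (l*(l + 1))/1 = (l*(1 + l))*1 = l*(1 + l))
u(q(0, 6))⁴ = (-(1 - 1))⁴ = (-1*0)⁴ = 0⁴ = 0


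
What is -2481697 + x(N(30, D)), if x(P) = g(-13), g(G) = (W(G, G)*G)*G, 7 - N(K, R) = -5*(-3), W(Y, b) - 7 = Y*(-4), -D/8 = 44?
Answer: -2471726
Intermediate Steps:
D = -352 (D = -8*44 = -352)
W(Y, b) = 7 - 4*Y (W(Y, b) = 7 + Y*(-4) = 7 - 4*Y)
N(K, R) = -8 (N(K, R) = 7 - (-5)*(-3) = 7 - 1*15 = 7 - 15 = -8)
g(G) = G**2*(7 - 4*G) (g(G) = ((7 - 4*G)*G)*G = (G*(7 - 4*G))*G = G**2*(7 - 4*G))
x(P) = 9971 (x(P) = (-13)**2*(7 - 4*(-13)) = 169*(7 + 52) = 169*59 = 9971)
-2481697 + x(N(30, D)) = -2481697 + 9971 = -2471726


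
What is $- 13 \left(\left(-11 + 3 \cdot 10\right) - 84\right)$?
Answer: $845$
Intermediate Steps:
$- 13 \left(\left(-11 + 3 \cdot 10\right) - 84\right) = - 13 \left(\left(-11 + 30\right) - 84\right) = - 13 \left(19 - 84\right) = \left(-13\right) \left(-65\right) = 845$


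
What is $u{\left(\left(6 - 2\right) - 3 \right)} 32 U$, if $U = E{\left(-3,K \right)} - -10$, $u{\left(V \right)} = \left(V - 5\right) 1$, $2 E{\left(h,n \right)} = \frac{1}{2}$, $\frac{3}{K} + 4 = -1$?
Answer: $-1312$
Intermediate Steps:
$K = - \frac{3}{5}$ ($K = \frac{3}{-4 - 1} = \frac{3}{-5} = 3 \left(- \frac{1}{5}\right) = - \frac{3}{5} \approx -0.6$)
$E{\left(h,n \right)} = \frac{1}{4}$ ($E{\left(h,n \right)} = \frac{1}{2 \cdot 2} = \frac{1}{2} \cdot \frac{1}{2} = \frac{1}{4}$)
$u{\left(V \right)} = -5 + V$ ($u{\left(V \right)} = \left(-5 + V\right) 1 = -5 + V$)
$U = \frac{41}{4}$ ($U = \frac{1}{4} - -10 = \frac{1}{4} + 10 = \frac{41}{4} \approx 10.25$)
$u{\left(\left(6 - 2\right) - 3 \right)} 32 U = \left(-5 + \left(\left(6 - 2\right) - 3\right)\right) 32 \cdot \frac{41}{4} = \left(-5 + \left(4 - 3\right)\right) 32 \cdot \frac{41}{4} = \left(-5 + 1\right) 32 \cdot \frac{41}{4} = \left(-4\right) 32 \cdot \frac{41}{4} = \left(-128\right) \frac{41}{4} = -1312$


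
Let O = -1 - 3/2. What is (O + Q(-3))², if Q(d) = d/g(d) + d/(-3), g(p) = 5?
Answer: 441/100 ≈ 4.4100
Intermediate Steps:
Q(d) = -2*d/15 (Q(d) = d/5 + d/(-3) = d*(⅕) + d*(-⅓) = d/5 - d/3 = -2*d/15)
O = -5/2 (O = -1 - 3/2 = -5/2 ≈ -2.5000)
(O + Q(-3))² = (-5/2 - 2/15*(-3))² = (-5/2 + ⅖)² = (-21/10)² = 441/100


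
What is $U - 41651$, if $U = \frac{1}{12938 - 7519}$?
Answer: $- \frac{225706768}{5419} \approx -41651.0$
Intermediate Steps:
$U = \frac{1}{5419} \approx 0.00018454$
$U - 41651 = \frac{1}{5419} - 41651 = - \frac{225706768}{5419}$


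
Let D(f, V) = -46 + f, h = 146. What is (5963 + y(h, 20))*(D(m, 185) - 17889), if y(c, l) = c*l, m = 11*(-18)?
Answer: -161075439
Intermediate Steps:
m = -198
(5963 + y(h, 20))*(D(m, 185) - 17889) = (5963 + 146*20)*((-46 - 198) - 17889) = (5963 + 2920)*(-244 - 17889) = 8883*(-18133) = -161075439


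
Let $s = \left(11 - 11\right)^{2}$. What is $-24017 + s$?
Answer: $-24017$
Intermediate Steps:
$s = 0$ ($s = 0^{2} = 0$)
$-24017 + s = -24017 + 0 = -24017$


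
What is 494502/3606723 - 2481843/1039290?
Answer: -133926813443/59498907090 ≈ -2.2509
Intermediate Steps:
494502/3606723 - 2481843/1039290 = 494502*(1/3606723) - 2481843*1/1039290 = 164834/1202241 - 118183/49490 = -133926813443/59498907090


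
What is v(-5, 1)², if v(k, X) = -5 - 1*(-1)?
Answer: 16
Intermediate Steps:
v(k, X) = -4 (v(k, X) = -5 + 1 = -4)
v(-5, 1)² = (-4)² = 16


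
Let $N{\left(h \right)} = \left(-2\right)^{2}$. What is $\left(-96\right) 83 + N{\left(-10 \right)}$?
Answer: $-7964$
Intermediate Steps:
$N{\left(h \right)} = 4$
$\left(-96\right) 83 + N{\left(-10 \right)} = \left(-96\right) 83 + 4 = -7968 + 4 = -7964$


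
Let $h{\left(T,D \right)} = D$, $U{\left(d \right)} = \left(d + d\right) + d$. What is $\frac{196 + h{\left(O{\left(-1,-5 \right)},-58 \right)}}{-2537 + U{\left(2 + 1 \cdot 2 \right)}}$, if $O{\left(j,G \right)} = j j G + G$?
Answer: $- \frac{138}{2525} \approx -0.054653$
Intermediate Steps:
$O{\left(j,G \right)} = G + G j^{2}$ ($O{\left(j,G \right)} = j^{2} G + G = G j^{2} + G = G + G j^{2}$)
$U{\left(d \right)} = 3 d$ ($U{\left(d \right)} = 2 d + d = 3 d$)
$\frac{196 + h{\left(O{\left(-1,-5 \right)},-58 \right)}}{-2537 + U{\left(2 + 1 \cdot 2 \right)}} = \frac{196 - 58}{-2537 + 3 \left(2 + 1 \cdot 2\right)} = \frac{138}{-2537 + 3 \left(2 + 2\right)} = \frac{138}{-2537 + 3 \cdot 4} = \frac{138}{-2537 + 12} = \frac{138}{-2525} = 138 \left(- \frac{1}{2525}\right) = - \frac{138}{2525}$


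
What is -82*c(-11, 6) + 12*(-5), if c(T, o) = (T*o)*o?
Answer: 32412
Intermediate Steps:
c(T, o) = T*o**2
-82*c(-11, 6) + 12*(-5) = -(-902)*6**2 + 12*(-5) = -(-902)*36 - 60 = -82*(-396) - 60 = 32472 - 60 = 32412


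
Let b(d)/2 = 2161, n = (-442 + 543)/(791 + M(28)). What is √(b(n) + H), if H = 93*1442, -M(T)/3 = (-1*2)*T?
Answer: 2*√34607 ≈ 372.06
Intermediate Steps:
M(T) = 6*T (M(T) = -3*(-1*2)*T = -(-6)*T = 6*T)
n = 101/959 (n = (-442 + 543)/(791 + 6*28) = 101/(791 + 168) = 101/959 ≈ 0.10532)
b(d) = 4322 (b(d) = 2*2161 = 4322)
H = 134106
√(b(n) + H) = √(4322 + 134106) = √138428 = 2*√34607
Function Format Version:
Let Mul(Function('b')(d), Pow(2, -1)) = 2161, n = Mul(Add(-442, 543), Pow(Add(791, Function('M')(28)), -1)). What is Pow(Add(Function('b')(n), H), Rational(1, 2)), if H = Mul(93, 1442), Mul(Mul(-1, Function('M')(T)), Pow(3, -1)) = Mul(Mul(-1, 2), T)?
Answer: Mul(2, Pow(34607, Rational(1, 2))) ≈ 372.06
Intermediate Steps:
Function('M')(T) = Mul(6, T) (Function('M')(T) = Mul(-3, Mul(Mul(-1, 2), T)) = Mul(-3, Mul(-2, T)) = Mul(6, T))
n = Rational(101, 959) (n = Mul(Add(-442, 543), Pow(Add(791, Mul(6, 28)), -1)) = Mul(101, Pow(Add(791, 168), -1)) = Mul(101, Pow(959, -1)) = Mul(101, Rational(1, 959)) = Rational(101, 959) ≈ 0.10532)
Function('b')(d) = 4322 (Function('b')(d) = Mul(2, 2161) = 4322)
H = 134106
Pow(Add(Function('b')(n), H), Rational(1, 2)) = Pow(Add(4322, 134106), Rational(1, 2)) = Pow(138428, Rational(1, 2)) = Mul(2, Pow(34607, Rational(1, 2)))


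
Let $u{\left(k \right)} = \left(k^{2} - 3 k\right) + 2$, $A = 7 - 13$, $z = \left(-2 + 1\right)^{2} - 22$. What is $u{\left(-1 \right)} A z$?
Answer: $756$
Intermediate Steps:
$z = -21$ ($z = \left(-1\right)^{2} - 22 = 1 - 22 = -21$)
$A = -6$
$u{\left(k \right)} = 2 + k^{2} - 3 k$
$u{\left(-1 \right)} A z = \left(2 + \left(-1\right)^{2} - -3\right) \left(-6\right) \left(-21\right) = \left(2 + 1 + 3\right) \left(-6\right) \left(-21\right) = 6 \left(-6\right) \left(-21\right) = \left(-36\right) \left(-21\right) = 756$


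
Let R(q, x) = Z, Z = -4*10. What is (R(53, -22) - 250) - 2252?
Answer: -2542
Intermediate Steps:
Z = -40
R(q, x) = -40
(R(53, -22) - 250) - 2252 = (-40 - 250) - 2252 = -290 - 2252 = -2542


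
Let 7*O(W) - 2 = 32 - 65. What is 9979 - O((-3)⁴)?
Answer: 69884/7 ≈ 9983.4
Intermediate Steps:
O(W) = -31/7 (O(W) = 2/7 + (32 - 65)/7 = 2/7 + (⅐)*(-33) = 2/7 - 33/7 = -31/7)
9979 - O((-3)⁴) = 9979 - 1*(-31/7) = 9979 + 31/7 = 69884/7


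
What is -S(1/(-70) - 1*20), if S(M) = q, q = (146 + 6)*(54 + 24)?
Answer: -11856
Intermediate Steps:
q = 11856 (q = 152*78 = 11856)
S(M) = 11856
-S(1/(-70) - 1*20) = -1*11856 = -11856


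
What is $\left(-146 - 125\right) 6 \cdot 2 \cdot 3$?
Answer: $-9756$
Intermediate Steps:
$\left(-146 - 125\right) 6 \cdot 2 \cdot 3 = - 271 \cdot 12 \cdot 3 = \left(-271\right) 36 = -9756$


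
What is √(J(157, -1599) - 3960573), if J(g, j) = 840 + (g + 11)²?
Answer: I*√3931509 ≈ 1982.8*I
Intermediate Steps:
J(g, j) = 840 + (11 + g)²
√(J(157, -1599) - 3960573) = √((840 + (11 + 157)²) - 3960573) = √((840 + 168²) - 3960573) = √((840 + 28224) - 3960573) = √(29064 - 3960573) = √(-3931509) = I*√3931509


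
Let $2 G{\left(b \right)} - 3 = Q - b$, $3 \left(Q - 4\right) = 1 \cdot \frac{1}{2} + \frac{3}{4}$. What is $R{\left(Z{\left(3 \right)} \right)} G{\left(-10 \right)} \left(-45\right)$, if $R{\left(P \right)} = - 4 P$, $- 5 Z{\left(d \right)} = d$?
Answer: $- \frac{1881}{2} \approx -940.5$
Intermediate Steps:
$Q = \frac{53}{12}$ ($Q = 4 + \frac{1 \cdot \frac{1}{2} + \frac{3}{4}}{3} = 4 + \frac{1 \cdot \frac{1}{2} + 3 \cdot \frac{1}{4}}{3} = 4 + \frac{\frac{1}{2} + \frac{3}{4}}{3} = 4 + \frac{1}{3} \cdot \frac{5}{4} = 4 + \frac{5}{12} = \frac{53}{12} \approx 4.4167$)
$Z{\left(d \right)} = - \frac{d}{5}$
$G{\left(b \right)} = \frac{89}{24} - \frac{b}{2}$ ($G{\left(b \right)} = \frac{3}{2} + \frac{\frac{53}{12} - b}{2} = \frac{3}{2} - \left(- \frac{53}{24} + \frac{b}{2}\right) = \frac{89}{24} - \frac{b}{2}$)
$R{\left(Z{\left(3 \right)} \right)} G{\left(-10 \right)} \left(-45\right) = - 4 \left(\left(- \frac{1}{5}\right) 3\right) \left(\frac{89}{24} - -5\right) \left(-45\right) = \left(-4\right) \left(- \frac{3}{5}\right) \left(\frac{89}{24} + 5\right) \left(-45\right) = \frac{12}{5} \cdot \frac{209}{24} \left(-45\right) = \frac{209}{10} \left(-45\right) = - \frac{1881}{2}$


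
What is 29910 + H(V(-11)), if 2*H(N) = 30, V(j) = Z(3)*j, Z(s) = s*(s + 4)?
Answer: 29925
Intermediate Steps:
Z(s) = s*(4 + s)
V(j) = 21*j (V(j) = (3*(4 + 3))*j = (3*7)*j = 21*j)
H(N) = 15 (H(N) = (1/2)*30 = 15)
29910 + H(V(-11)) = 29910 + 15 = 29925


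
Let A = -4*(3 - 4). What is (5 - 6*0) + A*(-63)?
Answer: -247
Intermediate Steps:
A = 4 (A = -4*(-1) = 4)
(5 - 6*0) + A*(-63) = (5 - 6*0) + 4*(-63) = (5 + 0) - 252 = 5 - 252 = -247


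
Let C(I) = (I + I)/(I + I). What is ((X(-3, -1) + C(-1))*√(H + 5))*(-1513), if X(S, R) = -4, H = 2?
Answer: 4539*√7 ≈ 12009.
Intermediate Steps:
C(I) = 1 (C(I) = (2*I)/((2*I)) = (2*I)*(1/(2*I)) = 1)
((X(-3, -1) + C(-1))*√(H + 5))*(-1513) = ((-4 + 1)*√(2 + 5))*(-1513) = -3*√7*(-1513) = 4539*√7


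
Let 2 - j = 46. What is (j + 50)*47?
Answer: 282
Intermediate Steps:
j = -44 (j = 2 - 1*46 = 2 - 46 = -44)
(j + 50)*47 = (-44 + 50)*47 = 6*47 = 282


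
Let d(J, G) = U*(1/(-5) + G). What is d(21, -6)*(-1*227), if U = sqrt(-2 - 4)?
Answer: 7037*I*sqrt(6)/5 ≈ 3447.4*I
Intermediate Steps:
U = I*sqrt(6) (U = sqrt(-6) = I*sqrt(6) ≈ 2.4495*I)
d(J, G) = I*sqrt(6)*(-1/5 + G) (d(J, G) = (I*sqrt(6))*(1/(-5) + G) = (I*sqrt(6))*(-1/5 + G) = I*sqrt(6)*(-1/5 + G))
d(21, -6)*(-1*227) = (I*sqrt(6)*(-1/5 - 6))*(-1*227) = (I*sqrt(6)*(-31/5))*(-227) = -31*I*sqrt(6)/5*(-227) = 7037*I*sqrt(6)/5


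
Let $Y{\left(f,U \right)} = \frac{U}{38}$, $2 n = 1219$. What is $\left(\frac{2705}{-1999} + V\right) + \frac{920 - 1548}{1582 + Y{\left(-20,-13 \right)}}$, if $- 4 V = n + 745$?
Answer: $- \frac{327157496981}{961167176} \approx -340.38$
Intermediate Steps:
$n = \frac{1219}{2}$ ($n = \frac{1}{2} \cdot 1219 = \frac{1219}{2} \approx 609.5$)
$Y{\left(f,U \right)} = \frac{U}{38}$ ($Y{\left(f,U \right)} = U \frac{1}{38} = \frac{U}{38}$)
$V = - \frac{2709}{8}$ ($V = - \frac{\frac{1219}{2} + 745}{4} = \left(- \frac{1}{4}\right) \frac{2709}{2} = - \frac{2709}{8} \approx -338.63$)
$\left(\frac{2705}{-1999} + V\right) + \frac{920 - 1548}{1582 + Y{\left(-20,-13 \right)}} = \left(\frac{2705}{-1999} - \frac{2709}{8}\right) + \frac{920 - 1548}{1582 + \frac{1}{38} \left(-13\right)} = \left(2705 \left(- \frac{1}{1999}\right) - \frac{2709}{8}\right) - \frac{628}{1582 - \frac{13}{38}} = \left(- \frac{2705}{1999} - \frac{2709}{8}\right) - \frac{628}{\frac{60103}{38}} = - \frac{5436931}{15992} - \frac{23864}{60103} = - \frac{327157496981}{961167176}$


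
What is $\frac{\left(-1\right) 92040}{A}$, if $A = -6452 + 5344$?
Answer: $\frac{23010}{277} \approx 83.069$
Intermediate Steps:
$A = -1108$
$\frac{\left(-1\right) 92040}{A} = \frac{\left(-1\right) 92040}{-1108} = \left(-92040\right) \left(- \frac{1}{1108}\right) = \frac{23010}{277}$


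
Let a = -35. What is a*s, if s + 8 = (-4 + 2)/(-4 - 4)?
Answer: 1085/4 ≈ 271.25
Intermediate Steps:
s = -31/4 (s = -8 + (-4 + 2)/(-4 - 4) = -8 - 2/(-8) = -8 - 2*(-⅛) = -8 + ¼ = -31/4 ≈ -7.7500)
a*s = -35*(-31/4) = 1085/4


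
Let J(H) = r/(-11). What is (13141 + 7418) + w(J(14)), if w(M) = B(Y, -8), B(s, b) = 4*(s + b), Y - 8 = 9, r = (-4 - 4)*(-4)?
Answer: 20595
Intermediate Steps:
r = 32 (r = -8*(-4) = 32)
Y = 17 (Y = 8 + 9 = 17)
B(s, b) = 4*b + 4*s (B(s, b) = 4*(b + s) = 4*b + 4*s)
J(H) = -32/11 (J(H) = 32/(-11) = 32*(-1/11) = -32/11)
w(M) = 36 (w(M) = 4*(-8) + 4*17 = -32 + 68 = 36)
(13141 + 7418) + w(J(14)) = (13141 + 7418) + 36 = 20559 + 36 = 20595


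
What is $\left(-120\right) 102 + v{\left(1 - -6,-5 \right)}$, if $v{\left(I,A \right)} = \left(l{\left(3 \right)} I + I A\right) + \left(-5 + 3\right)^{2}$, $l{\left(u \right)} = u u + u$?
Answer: $-12187$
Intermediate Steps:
$l{\left(u \right)} = u + u^{2}$ ($l{\left(u \right)} = u^{2} + u = u + u^{2}$)
$v{\left(I,A \right)} = 4 + 12 I + A I$ ($v{\left(I,A \right)} = \left(3 \left(1 + 3\right) I + I A\right) + \left(-5 + 3\right)^{2} = \left(3 \cdot 4 I + A I\right) + \left(-2\right)^{2} = \left(12 I + A I\right) + 4 = 4 + 12 I + A I$)
$\left(-120\right) 102 + v{\left(1 - -6,-5 \right)} = \left(-120\right) 102 + \left(4 + 12 \left(1 - -6\right) - 5 \left(1 - -6\right)\right) = -12240 + \left(4 + 12 \left(1 + 6\right) - 5 \left(1 + 6\right)\right) = -12240 + \left(4 + 12 \cdot 7 - 35\right) = -12240 + \left(4 + 84 - 35\right) = -12240 + 53 = -12187$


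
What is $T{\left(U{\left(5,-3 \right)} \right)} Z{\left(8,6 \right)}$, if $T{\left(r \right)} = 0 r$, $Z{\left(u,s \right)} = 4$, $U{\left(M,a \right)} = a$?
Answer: $0$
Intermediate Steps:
$T{\left(r \right)} = 0$
$T{\left(U{\left(5,-3 \right)} \right)} Z{\left(8,6 \right)} = 0 \cdot 4 = 0$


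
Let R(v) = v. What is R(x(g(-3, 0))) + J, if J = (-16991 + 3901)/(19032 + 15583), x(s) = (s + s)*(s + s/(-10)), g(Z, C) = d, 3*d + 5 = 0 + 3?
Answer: 2086/4945 ≈ 0.42184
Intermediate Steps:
d = -⅔ (d = -5/3 + (0 + 3)/3 = -5/3 + (⅓)*3 = -5/3 + 1 = -⅔ ≈ -0.66667)
g(Z, C) = -⅔
x(s) = 9*s²/5 (x(s) = (2*s)*(s + s*(-⅒)) = (2*s)*(s - s/10) = (2*s)*(9*s/10) = 9*s²/5)
J = -374/989 (J = -13090/34615 = -13090*1/34615 = -374/989 ≈ -0.37816)
R(x(g(-3, 0))) + J = 9*(-⅔)²/5 - 374/989 = (9/5)*(4/9) - 374/989 = ⅘ - 374/989 = 2086/4945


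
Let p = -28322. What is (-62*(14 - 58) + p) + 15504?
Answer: -10090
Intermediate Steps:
(-62*(14 - 58) + p) + 15504 = (-62*(14 - 58) - 28322) + 15504 = (-62*(-44) - 28322) + 15504 = (2728 - 28322) + 15504 = -25594 + 15504 = -10090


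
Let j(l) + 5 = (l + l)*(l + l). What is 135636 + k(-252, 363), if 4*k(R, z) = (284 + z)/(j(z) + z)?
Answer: 286156152743/2109736 ≈ 1.3564e+5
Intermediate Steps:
j(l) = -5 + 4*l² (j(l) = -5 + (l + l)*(l + l) = -5 + (2*l)*(2*l) = -5 + 4*l²)
k(R, z) = (284 + z)/(4*(-5 + z + 4*z²)) (k(R, z) = ((284 + z)/((-5 + 4*z²) + z))/4 = ((284 + z)/(-5 + z + 4*z²))/4 = (284 + z)/(4*(-5 + z + 4*z²)))
135636 + k(-252, 363) = 135636 + (284 + 363)/(4*(-5 + 363 + 4*363²)) = 135636 + (¼)*647/(-5 + 363 + 4*131769) = 135636 + (¼)*647/(-5 + 363 + 527076) = 135636 + (¼)*647/527434 = 135636 + (¼)*(1/527434)*647 = 135636 + 647/2109736 = 286156152743/2109736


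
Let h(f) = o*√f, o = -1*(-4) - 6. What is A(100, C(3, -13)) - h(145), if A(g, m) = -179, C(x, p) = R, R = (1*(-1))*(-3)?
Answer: -179 + 2*√145 ≈ -154.92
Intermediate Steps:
R = 3 (R = -1*(-3) = 3)
C(x, p) = 3
o = -2 (o = 4 - 6 = -2)
h(f) = -2*√f
A(100, C(3, -13)) - h(145) = -179 - (-2)*√145 = -179 + 2*√145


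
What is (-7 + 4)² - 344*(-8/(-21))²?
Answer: -18047/441 ≈ -40.923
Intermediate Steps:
(-7 + 4)² - 344*(-8/(-21))² = (-3)² - 344*(-8*(-1/21))² = 9 - 344*(8/21)² = 9 - 344*64/441 = 9 - 22016/441 = -18047/441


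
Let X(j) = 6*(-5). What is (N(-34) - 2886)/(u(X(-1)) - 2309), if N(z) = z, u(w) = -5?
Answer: 1460/1157 ≈ 1.2619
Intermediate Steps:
X(j) = -30
(N(-34) - 2886)/(u(X(-1)) - 2309) = (-34 - 2886)/(-5 - 2309) = -2920/(-2314) = -2920*(-1/2314) = 1460/1157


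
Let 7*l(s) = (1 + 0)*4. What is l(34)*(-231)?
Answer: -132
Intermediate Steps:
l(s) = 4/7 (l(s) = ((1 + 0)*4)/7 = (1*4)/7 = (⅐)*4 = 4/7)
l(34)*(-231) = (4/7)*(-231) = -132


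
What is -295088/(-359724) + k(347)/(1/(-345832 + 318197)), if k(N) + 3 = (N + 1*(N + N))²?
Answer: -2693203364160658/89931 ≈ -2.9947e+10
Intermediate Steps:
k(N) = -3 + 9*N² (k(N) = -3 + (N + 1*(N + N))² = -3 + (N + 1*(2*N))² = -3 + (N + 2*N)² = -3 + (3*N)² = -3 + 9*N²)
-295088/(-359724) + k(347)/(1/(-345832 + 318197)) = -295088/(-359724) + (-3 + 9*347²)/(1/(-345832 + 318197)) = -295088*(-1/359724) + (-3 + 9*120409)/(1/(-27635)) = 73772/89931 + (-3 + 1083681)/(-1/27635) = 73772/89931 + 1083678*(-27635) = 73772/89931 - 29947441530 = -2693203364160658/89931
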